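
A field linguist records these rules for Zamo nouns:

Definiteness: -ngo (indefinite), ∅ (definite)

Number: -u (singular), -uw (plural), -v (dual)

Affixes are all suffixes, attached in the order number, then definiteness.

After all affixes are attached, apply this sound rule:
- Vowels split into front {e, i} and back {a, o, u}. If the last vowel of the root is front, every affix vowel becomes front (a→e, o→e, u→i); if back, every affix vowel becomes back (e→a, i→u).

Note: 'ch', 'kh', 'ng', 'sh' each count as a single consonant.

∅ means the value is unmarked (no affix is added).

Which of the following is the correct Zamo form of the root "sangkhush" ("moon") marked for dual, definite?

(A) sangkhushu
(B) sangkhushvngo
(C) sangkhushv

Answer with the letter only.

C

Attach number dual -v → sangkhushv.
definiteness = definite: zero marking, form stays sangkhushv.
Vowel harmony: no change.
So the correct form is sangkhushv, option (C).
(B) sangkhushvngo is wrong: it uses indefinite instead of definite for definiteness.
(A) sangkhushu is wrong: it uses singular instead of dual for number.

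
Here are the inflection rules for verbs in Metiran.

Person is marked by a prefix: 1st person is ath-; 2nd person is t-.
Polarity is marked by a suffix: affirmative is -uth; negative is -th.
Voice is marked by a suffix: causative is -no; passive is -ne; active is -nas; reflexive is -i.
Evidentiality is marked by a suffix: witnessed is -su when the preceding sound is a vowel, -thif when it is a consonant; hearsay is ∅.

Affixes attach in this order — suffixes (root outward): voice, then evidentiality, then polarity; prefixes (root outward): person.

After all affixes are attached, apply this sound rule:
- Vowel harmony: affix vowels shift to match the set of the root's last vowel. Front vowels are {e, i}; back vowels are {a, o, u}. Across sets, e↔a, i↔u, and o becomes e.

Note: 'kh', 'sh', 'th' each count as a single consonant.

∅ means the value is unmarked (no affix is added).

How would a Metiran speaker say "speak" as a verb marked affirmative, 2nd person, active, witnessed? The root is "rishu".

trishunasthufuth

Attach voice active -nas → rishunas.
Attach person 2nd person t- → trishunas.
Attach evidentiality witnessed -thif (after consonant 's') → trishunasthif.
Attach polarity affirmative -uth → trishunasthifuth.
Apply vowel harmony: trishunasthifuth → trishunasthufuth.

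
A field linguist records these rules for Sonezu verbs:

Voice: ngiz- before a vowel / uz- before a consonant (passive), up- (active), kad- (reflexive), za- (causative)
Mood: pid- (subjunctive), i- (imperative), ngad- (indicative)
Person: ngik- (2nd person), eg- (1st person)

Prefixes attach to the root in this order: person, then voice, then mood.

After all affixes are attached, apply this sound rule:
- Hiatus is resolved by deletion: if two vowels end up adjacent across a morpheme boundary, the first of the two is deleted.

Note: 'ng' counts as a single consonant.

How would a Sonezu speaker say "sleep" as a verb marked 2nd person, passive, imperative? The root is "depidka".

Attach person 2nd person ngik- → ngikdepidka.
Attach voice passive uz- (before consonant 'ng') → uzngikdepidka.
Attach mood imperative i- → iuzngikdepidka.
Apply vowel deletion: iuzngikdepidka → uzngikdepidka.

uzngikdepidka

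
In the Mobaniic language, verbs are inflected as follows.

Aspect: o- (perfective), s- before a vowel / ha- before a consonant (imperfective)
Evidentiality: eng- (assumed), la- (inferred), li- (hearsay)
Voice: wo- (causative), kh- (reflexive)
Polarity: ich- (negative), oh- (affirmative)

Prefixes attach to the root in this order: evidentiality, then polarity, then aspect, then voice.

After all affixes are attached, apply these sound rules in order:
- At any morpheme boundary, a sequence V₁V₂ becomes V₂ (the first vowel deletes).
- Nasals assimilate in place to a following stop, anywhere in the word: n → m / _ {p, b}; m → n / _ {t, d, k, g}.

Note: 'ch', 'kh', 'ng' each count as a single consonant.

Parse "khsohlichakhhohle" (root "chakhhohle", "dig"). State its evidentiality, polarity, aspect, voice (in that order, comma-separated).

hearsay, affirmative, imperfective, reflexive

Segment: kh-s-oh-li-chakhhohle.
evidentiality: li- → hearsay.
polarity: oh- → affirmative.
aspect: s/ha- → imperfective.
voice: kh- → reflexive.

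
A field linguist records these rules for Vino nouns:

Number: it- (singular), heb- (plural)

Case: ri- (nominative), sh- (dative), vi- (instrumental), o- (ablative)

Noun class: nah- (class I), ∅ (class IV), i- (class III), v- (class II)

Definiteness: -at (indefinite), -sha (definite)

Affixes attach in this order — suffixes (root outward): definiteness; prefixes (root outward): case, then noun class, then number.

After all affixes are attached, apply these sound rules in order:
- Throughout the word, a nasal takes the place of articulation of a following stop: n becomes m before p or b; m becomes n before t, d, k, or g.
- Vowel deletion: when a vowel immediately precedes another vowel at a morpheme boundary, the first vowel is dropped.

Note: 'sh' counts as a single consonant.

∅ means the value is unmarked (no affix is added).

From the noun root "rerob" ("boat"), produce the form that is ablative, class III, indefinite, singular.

Attach definiteness indefinite -at → rerobat.
Attach case ablative o- → orerobat.
Attach noun class class III i- → iorerobat.
Attach number singular it- → itiorerobat.
Nasal assimilation: no change.
Apply vowel deletion: itiorerobat → itorerobat.

itorerobat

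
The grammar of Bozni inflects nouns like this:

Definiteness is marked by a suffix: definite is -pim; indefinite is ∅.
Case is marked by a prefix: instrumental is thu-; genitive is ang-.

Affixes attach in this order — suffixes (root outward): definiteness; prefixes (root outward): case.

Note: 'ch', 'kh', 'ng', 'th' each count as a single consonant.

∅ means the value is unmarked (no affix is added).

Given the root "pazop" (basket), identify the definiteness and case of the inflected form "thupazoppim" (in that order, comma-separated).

definite, instrumental

Segment: thu-pazop-pim.
definiteness: -pim → definite.
case: thu- → instrumental.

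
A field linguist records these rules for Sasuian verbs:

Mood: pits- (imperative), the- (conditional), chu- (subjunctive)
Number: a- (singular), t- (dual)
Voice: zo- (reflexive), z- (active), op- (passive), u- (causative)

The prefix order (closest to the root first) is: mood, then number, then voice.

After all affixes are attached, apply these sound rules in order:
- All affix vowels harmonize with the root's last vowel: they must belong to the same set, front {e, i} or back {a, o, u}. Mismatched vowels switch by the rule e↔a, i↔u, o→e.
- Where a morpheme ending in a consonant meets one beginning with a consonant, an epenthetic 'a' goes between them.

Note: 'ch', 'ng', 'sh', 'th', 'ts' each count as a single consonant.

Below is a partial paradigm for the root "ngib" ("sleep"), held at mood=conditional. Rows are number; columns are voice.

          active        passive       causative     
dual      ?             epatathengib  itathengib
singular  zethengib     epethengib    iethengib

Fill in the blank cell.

zatathengib

Attach mood conditional the- → thengib.
Attach number dual t- → tthengib.
Attach voice active z- → ztthengib.
Vowel harmony: no change.
Apply epenthesis: ztthengib → zatathengib.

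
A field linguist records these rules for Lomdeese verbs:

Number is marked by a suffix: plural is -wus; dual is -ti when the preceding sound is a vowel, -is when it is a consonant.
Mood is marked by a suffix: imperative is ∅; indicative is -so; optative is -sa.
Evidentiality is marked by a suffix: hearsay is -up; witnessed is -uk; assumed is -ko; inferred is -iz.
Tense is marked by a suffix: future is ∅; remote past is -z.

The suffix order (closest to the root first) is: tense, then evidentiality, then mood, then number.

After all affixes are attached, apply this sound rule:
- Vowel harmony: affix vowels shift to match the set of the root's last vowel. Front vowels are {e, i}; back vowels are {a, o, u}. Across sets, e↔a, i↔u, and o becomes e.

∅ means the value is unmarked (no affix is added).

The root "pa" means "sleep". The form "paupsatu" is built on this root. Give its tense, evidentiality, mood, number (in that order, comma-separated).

future, hearsay, optative, dual

Segment: pa-up-sa-ti.
tense: ∅ → future.
evidentiality: -up → hearsay.
mood: -sa → optative.
number: -ti/is → dual.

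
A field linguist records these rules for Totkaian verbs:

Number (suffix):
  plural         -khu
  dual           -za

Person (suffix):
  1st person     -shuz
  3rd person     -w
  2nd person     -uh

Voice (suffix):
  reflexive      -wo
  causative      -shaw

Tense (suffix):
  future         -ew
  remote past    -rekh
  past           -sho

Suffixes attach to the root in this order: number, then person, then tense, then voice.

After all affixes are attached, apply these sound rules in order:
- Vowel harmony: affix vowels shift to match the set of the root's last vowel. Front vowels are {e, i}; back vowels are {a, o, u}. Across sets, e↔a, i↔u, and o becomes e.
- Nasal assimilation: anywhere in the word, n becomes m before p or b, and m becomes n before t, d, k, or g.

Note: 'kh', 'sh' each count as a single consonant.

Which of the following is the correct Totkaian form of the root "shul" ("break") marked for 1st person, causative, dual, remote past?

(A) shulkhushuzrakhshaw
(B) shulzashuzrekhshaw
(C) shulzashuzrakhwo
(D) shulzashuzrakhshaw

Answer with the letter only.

D

Attach number dual -za → shulza.
Attach person 1st person -shuz → shulzashuz.
Attach tense remote past -rekh → shulzashuzrekh.
Attach voice causative -shaw → shulzashuzrekhshaw.
Apply vowel harmony: shulzashuzrekhshaw → shulzashuzrakhshaw.
Nasal assimilation: no change.
So the correct form is shulzashuzrakhshaw, option (D).
(A) shulkhushuzrakhshaw is wrong: it uses plural instead of dual for number.
(B) shulzashuzrekhshaw is wrong: it fails to apply the sound rule(s).
(C) shulzashuzrakhwo is wrong: it uses reflexive instead of causative for voice.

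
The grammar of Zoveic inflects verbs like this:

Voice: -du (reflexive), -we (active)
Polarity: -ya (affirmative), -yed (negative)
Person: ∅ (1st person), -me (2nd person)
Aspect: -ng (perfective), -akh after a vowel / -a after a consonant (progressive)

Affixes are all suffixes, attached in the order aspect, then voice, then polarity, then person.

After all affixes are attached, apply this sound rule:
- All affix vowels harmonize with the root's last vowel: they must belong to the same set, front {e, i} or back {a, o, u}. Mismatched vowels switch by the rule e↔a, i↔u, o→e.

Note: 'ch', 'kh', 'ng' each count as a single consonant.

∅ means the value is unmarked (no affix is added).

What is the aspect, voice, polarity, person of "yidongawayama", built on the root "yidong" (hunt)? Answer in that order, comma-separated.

Segment: yidong-a-we-ya-me.
aspect: -akh/a → progressive.
voice: -we → active.
polarity: -ya → affirmative.
person: -me → 2nd person.

progressive, active, affirmative, 2nd person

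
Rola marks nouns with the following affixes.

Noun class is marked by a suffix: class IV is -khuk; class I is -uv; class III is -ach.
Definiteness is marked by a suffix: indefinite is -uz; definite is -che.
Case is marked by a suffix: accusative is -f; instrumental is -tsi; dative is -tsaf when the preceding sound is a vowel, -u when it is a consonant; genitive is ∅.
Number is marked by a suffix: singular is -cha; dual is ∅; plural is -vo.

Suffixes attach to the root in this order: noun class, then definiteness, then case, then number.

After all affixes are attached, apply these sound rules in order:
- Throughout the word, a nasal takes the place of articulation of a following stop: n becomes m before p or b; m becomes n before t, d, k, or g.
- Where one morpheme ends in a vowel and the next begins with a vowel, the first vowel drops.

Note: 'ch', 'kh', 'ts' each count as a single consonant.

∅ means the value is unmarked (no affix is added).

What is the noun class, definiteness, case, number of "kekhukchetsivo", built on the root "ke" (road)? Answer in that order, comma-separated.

Segment: ke-khuk-che-tsi-vo.
noun class: -khuk → class IV.
definiteness: -che → definite.
case: -tsi → instrumental.
number: -vo → plural.

class IV, definite, instrumental, plural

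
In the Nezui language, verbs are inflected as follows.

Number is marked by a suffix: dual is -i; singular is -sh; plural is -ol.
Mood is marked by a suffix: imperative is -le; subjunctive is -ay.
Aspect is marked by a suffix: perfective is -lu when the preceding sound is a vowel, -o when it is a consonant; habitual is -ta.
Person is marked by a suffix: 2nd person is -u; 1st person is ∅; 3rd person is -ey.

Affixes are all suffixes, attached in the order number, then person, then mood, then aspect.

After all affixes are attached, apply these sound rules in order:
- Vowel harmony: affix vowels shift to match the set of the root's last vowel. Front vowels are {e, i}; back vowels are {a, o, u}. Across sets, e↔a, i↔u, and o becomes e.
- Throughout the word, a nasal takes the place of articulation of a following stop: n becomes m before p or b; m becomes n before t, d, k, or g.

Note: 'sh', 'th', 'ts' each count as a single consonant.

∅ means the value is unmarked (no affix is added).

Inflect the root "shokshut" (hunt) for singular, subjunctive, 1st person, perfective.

shokshutshayo

Attach number singular -sh → shokshutsh.
person = 1st person: zero marking, form stays shokshutsh.
Attach mood subjunctive -ay → shokshutshay.
Attach aspect perfective -o (after consonant 'y') → shokshutshayo.
Vowel harmony: no change.
Nasal assimilation: no change.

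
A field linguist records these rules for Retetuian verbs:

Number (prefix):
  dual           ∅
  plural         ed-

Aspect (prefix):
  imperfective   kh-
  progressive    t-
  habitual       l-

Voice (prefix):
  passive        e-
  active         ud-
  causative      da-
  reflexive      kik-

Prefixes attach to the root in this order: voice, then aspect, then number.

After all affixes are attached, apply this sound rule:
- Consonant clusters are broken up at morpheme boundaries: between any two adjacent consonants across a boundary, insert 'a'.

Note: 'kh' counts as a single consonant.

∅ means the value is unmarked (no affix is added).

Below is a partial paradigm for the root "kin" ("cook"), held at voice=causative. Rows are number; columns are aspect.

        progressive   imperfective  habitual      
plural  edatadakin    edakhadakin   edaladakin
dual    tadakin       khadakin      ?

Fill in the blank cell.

ladakin

Attach voice causative da- → dakin.
Attach aspect habitual l- → ldakin.
number = dual: zero marking, form stays ldakin.
Apply epenthesis: ldakin → ladakin.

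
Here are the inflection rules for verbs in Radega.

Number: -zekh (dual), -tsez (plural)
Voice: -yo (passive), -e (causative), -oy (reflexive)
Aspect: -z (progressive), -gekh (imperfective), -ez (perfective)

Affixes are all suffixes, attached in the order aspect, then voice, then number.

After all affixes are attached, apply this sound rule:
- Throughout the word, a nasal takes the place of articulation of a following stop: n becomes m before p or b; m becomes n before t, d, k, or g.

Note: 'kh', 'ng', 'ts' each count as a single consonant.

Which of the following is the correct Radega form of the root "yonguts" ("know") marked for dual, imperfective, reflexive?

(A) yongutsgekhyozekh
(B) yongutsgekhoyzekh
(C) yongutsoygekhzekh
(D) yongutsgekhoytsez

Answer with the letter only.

Attach aspect imperfective -gekh → yongutsgekh.
Attach voice reflexive -oy → yongutsgekhoy.
Attach number dual -zekh → yongutsgekhoyzekh.
Nasal assimilation: no change.
So the correct form is yongutsgekhoyzekh, option (B).
(D) yongutsgekhoytsez is wrong: it uses plural instead of dual for number.
(A) yongutsgekhyozekh is wrong: it uses passive instead of reflexive for voice.
(C) yongutsoygekhzekh is wrong: it has the affixes in the wrong order.

B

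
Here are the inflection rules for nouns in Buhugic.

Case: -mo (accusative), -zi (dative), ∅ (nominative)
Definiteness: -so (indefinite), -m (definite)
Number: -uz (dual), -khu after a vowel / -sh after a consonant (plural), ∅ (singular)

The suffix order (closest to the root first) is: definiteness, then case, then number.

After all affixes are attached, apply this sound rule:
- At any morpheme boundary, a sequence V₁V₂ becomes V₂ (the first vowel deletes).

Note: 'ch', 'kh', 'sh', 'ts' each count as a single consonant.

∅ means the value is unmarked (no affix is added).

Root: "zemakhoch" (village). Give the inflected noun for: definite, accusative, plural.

Attach definiteness definite -m → zemakhochm.
Attach case accusative -mo → zemakhochmmo.
Attach number plural -khu (after vowel 'o') → zemakhochmmokhu.
Vowel deletion: no change.

zemakhochmmokhu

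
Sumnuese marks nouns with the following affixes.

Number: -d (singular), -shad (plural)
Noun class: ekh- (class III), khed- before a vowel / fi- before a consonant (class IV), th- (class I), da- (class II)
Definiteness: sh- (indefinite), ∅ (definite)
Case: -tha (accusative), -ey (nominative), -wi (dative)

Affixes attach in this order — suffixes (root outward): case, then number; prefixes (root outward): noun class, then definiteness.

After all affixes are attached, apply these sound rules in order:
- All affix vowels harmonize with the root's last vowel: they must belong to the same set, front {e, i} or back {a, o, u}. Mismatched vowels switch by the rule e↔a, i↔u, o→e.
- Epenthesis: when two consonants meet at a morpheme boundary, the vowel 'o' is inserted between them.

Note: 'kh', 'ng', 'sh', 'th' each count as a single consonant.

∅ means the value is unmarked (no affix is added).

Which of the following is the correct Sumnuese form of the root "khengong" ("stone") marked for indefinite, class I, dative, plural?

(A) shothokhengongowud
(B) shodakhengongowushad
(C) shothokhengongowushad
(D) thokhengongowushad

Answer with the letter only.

C

Attach noun class class I th- → thkhengong.
Attach definiteness indefinite sh- → shthkhengong.
Attach case dative -wi → shthkhengongwi.
Attach number plural -shad → shthkhengongwishad.
Apply vowel harmony: shthkhengongwishad → shthkhengongwushad.
Apply epenthesis: shthkhengongwushad → shothokhengongowushad.
So the correct form is shothokhengongowushad, option (C).
(A) shothokhengongowud is wrong: it uses singular instead of plural for number.
(B) shodakhengongowushad is wrong: it uses class II instead of class I for noun class.
(D) thokhengongowushad is wrong: it uses definite instead of indefinite for definiteness.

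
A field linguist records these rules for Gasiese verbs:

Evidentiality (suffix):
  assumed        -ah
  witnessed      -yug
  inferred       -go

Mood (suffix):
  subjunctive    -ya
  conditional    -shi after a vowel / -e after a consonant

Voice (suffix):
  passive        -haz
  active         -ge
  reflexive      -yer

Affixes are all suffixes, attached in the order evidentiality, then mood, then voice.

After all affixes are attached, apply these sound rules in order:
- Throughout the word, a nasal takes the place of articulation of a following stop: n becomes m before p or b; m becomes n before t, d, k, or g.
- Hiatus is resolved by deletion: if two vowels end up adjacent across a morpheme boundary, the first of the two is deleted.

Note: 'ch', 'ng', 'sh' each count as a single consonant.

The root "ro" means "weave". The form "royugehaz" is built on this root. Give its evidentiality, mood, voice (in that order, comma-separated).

witnessed, conditional, passive

Segment: ro-yug-e-haz.
evidentiality: -yug → witnessed.
mood: -shi/e → conditional.
voice: -haz → passive.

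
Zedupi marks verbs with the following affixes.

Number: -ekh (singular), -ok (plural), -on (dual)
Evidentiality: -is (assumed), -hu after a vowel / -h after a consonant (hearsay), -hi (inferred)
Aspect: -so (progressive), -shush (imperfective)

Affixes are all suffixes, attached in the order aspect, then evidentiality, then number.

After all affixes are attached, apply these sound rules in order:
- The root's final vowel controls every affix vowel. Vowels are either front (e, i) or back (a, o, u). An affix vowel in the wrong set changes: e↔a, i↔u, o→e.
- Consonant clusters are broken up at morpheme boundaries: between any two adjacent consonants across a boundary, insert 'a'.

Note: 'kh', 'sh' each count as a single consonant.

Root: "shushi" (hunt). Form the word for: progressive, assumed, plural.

shushiseisek

Attach aspect progressive -so → shushiso.
Attach evidentiality assumed -is → shushisois.
Attach number plural -ok → shushisoisok.
Apply vowel harmony: shushisoisok → shushiseisek.
Epenthesis: no change.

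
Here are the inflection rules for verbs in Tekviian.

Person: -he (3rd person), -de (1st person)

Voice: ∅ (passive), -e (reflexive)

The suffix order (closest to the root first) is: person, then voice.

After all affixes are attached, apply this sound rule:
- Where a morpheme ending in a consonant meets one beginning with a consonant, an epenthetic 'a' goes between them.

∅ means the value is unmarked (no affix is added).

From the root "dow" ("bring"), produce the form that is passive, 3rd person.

Attach person 3rd person -he → dowhe.
voice = passive: zero marking, form stays dowhe.
Apply epenthesis: dowhe → dowahe.

dowahe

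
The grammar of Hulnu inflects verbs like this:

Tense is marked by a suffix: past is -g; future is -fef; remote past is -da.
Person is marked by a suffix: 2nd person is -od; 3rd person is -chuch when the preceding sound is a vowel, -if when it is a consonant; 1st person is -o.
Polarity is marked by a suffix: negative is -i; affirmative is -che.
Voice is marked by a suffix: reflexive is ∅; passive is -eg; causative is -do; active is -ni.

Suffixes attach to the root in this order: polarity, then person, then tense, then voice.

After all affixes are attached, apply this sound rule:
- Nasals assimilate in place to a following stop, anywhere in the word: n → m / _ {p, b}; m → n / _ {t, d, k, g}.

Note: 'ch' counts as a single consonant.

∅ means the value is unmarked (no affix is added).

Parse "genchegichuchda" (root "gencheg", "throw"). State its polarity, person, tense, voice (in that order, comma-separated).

Segment: gencheg-i-chuch-da.
polarity: -i → negative.
person: -chuch/if → 3rd person.
tense: -da → remote past.
voice: ∅ → reflexive.

negative, 3rd person, remote past, reflexive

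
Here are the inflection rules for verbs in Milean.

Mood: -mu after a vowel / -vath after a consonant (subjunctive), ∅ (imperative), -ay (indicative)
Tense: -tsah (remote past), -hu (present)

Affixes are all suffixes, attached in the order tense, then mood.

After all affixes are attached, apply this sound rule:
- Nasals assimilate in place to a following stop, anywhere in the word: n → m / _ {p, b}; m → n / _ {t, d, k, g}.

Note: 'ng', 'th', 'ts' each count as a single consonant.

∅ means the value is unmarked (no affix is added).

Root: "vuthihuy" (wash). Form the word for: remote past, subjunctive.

Attach tense remote past -tsah → vuthihuytsah.
Attach mood subjunctive -vath (after consonant 'h') → vuthihuytsahvath.
Nasal assimilation: no change.

vuthihuytsahvath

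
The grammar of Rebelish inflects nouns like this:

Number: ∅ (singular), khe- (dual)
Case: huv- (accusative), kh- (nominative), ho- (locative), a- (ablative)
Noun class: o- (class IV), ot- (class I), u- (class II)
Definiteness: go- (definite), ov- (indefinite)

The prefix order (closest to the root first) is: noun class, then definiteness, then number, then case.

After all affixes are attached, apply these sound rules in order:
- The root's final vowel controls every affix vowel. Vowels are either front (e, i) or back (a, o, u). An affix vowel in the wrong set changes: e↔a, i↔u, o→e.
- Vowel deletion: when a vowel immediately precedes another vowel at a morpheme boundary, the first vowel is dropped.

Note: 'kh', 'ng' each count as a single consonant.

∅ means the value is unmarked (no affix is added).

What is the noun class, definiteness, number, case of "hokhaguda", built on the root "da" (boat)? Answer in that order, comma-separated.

class II, definite, dual, locative

Segment: ho-khe-go-u-da.
noun class: u- → class II.
definiteness: go- → definite.
number: khe- → dual.
case: ho- → locative.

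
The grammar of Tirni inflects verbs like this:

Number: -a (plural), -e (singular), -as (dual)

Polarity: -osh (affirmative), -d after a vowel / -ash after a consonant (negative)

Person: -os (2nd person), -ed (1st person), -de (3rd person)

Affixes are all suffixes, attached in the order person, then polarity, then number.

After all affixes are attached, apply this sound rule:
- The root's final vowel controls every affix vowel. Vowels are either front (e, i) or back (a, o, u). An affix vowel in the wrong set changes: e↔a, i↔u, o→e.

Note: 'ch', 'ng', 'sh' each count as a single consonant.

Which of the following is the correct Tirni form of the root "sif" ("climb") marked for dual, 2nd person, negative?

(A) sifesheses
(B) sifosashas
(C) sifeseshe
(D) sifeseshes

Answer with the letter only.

D

Attach person 2nd person -os → sifos.
Attach polarity negative -ash (after consonant 's') → sifosash.
Attach number dual -as → sifosashas.
Apply vowel harmony: sifosashas → sifeseshes.
So the correct form is sifeseshes, option (D).
(B) sifosashas is wrong: it fails to apply the sound rule(s).
(A) sifesheses is wrong: it has the affixes in the wrong order.
(C) sifeseshe is wrong: it uses plural instead of dual for number.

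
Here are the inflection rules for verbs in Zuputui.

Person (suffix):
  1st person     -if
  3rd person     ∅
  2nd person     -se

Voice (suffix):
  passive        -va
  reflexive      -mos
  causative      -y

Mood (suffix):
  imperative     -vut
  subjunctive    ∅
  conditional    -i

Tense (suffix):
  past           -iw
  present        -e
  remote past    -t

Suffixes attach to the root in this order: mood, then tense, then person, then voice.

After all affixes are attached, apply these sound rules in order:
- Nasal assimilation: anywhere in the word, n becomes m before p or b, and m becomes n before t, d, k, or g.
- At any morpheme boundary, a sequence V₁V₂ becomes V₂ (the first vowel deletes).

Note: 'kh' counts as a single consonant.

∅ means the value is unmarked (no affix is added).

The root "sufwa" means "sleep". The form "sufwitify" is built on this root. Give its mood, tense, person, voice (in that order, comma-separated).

Segment: sufwa-i-t-if-y.
mood: -i → conditional.
tense: -t → remote past.
person: -if → 1st person.
voice: -y → causative.

conditional, remote past, 1st person, causative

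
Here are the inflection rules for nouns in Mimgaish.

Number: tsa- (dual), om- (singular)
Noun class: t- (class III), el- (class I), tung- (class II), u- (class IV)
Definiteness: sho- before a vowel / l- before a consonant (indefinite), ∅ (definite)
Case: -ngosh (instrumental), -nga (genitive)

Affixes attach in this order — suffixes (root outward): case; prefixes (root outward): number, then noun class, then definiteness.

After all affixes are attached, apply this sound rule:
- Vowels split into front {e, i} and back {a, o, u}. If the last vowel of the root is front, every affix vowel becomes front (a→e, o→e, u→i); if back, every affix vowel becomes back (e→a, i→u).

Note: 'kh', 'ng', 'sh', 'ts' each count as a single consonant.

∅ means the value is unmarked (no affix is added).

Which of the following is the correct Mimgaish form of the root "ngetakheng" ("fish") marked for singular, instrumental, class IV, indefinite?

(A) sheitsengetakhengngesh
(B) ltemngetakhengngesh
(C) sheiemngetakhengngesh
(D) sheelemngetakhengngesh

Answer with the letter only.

Attach number singular om- → omngetakheng.
Attach noun class class IV u- → uomngetakheng.
Attach case instrumental -ngosh → uomngetakhengngosh.
Attach definiteness indefinite sho- (before vowel 'u') → shouomngetakhengngosh.
Apply vowel harmony: shouomngetakhengngosh → sheiemngetakhengngesh.
So the correct form is sheiemngetakhengngesh, option (C).
(B) ltemngetakhengngesh is wrong: it uses class III instead of class IV for noun class.
(D) sheelemngetakhengngesh is wrong: it uses class I instead of class IV for noun class.
(A) sheitsengetakhengngesh is wrong: it uses dual instead of singular for number.

C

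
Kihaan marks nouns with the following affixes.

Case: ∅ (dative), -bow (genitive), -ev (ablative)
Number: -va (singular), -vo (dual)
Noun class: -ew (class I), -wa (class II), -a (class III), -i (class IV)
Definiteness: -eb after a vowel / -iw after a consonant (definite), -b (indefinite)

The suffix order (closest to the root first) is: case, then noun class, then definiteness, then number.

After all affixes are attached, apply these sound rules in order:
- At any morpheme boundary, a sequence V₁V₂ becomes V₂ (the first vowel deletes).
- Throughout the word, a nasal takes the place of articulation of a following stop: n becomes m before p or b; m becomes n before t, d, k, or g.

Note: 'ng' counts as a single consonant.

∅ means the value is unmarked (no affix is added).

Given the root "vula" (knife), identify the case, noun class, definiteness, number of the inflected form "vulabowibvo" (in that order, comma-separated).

genitive, class IV, indefinite, dual

Segment: vula-bow-i-b-vo.
case: -bow → genitive.
noun class: -i → class IV.
definiteness: -b → indefinite.
number: -vo → dual.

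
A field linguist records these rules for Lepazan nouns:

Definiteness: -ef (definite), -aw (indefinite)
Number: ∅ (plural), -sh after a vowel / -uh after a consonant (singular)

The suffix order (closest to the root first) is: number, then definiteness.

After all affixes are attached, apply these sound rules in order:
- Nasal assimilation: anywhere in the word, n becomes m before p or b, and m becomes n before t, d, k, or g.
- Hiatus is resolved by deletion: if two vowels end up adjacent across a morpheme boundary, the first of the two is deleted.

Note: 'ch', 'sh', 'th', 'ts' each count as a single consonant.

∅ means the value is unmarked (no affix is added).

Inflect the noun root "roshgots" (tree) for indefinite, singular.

Attach number singular -uh (after consonant 'ts') → roshgotsuh.
Attach definiteness indefinite -aw → roshgotsuhaw.
Nasal assimilation: no change.
Vowel deletion: no change.

roshgotsuhaw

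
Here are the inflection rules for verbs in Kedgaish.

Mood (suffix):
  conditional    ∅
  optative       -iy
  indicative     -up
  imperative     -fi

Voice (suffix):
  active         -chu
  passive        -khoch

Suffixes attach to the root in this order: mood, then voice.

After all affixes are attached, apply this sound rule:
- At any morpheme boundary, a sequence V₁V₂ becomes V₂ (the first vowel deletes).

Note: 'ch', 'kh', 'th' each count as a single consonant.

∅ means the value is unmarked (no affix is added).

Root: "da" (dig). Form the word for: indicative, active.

Attach mood indicative -up → daup.
Attach voice active -chu → daupchu.
Apply vowel deletion: daupchu → dupchu.

dupchu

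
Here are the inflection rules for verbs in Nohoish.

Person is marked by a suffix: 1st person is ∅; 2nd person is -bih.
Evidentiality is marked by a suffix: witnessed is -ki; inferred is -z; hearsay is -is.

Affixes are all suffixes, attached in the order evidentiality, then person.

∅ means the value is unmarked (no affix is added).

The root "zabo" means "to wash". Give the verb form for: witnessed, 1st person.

zaboki

Attach evidentiality witnessed -ki → zaboki.
person = 1st person: zero marking, form stays zaboki.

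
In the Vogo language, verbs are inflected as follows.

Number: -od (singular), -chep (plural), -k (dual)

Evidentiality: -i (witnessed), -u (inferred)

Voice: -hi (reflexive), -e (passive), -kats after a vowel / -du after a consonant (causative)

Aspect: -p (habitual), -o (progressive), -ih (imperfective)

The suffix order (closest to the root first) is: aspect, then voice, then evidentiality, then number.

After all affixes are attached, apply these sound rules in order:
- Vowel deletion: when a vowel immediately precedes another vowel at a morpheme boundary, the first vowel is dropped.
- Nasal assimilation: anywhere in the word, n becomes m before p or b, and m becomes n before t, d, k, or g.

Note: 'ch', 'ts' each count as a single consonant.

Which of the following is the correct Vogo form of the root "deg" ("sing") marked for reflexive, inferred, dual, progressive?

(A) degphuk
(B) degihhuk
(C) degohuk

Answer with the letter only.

C

Attach aspect progressive -o → dego.
Attach voice reflexive -hi → degohi.
Attach evidentiality inferred -u → degohiu.
Attach number dual -k → degohiuk.
Apply vowel deletion: degohiuk → degohuk.
Nasal assimilation: no change.
So the correct form is degohuk, option (C).
(A) degphuk is wrong: it uses habitual instead of progressive for aspect.
(B) degihhuk is wrong: it uses imperfective instead of progressive for aspect.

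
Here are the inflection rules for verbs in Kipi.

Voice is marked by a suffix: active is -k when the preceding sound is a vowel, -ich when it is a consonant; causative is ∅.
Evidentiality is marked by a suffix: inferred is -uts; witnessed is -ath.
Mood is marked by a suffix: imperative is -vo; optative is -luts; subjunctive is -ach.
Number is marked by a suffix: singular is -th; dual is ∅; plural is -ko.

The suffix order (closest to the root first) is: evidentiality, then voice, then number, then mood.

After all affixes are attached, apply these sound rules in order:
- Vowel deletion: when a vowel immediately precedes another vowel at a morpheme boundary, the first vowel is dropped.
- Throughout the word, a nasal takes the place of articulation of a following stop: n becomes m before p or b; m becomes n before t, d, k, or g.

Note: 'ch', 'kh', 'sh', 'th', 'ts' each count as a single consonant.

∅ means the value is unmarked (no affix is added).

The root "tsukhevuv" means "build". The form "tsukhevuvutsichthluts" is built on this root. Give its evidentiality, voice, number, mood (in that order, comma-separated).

Segment: tsukhevuv-uts-ich-th-luts.
evidentiality: -uts → inferred.
voice: -k/ich → active.
number: -th → singular.
mood: -luts → optative.

inferred, active, singular, optative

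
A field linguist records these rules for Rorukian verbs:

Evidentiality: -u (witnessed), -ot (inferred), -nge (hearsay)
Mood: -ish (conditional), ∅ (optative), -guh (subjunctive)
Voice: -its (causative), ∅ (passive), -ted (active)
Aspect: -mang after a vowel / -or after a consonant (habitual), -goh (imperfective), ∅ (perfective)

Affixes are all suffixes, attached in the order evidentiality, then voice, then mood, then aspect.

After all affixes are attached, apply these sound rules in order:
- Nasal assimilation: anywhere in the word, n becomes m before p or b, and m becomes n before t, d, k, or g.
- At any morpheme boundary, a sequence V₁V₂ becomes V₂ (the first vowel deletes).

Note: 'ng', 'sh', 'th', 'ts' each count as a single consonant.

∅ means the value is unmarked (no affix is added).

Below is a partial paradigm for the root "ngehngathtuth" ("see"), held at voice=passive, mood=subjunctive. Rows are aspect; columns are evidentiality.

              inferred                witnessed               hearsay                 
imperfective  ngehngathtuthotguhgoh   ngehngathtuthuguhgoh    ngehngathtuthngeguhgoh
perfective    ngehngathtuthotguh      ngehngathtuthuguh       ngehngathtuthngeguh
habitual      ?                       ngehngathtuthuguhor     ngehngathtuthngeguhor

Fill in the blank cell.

Attach evidentiality inferred -ot → ngehngathtuthot.
voice = passive: zero marking, form stays ngehngathtuthot.
Attach mood subjunctive -guh → ngehngathtuthotguh.
Attach aspect habitual -or (after consonant 'h') → ngehngathtuthotguhor.
Nasal assimilation: no change.
Vowel deletion: no change.

ngehngathtuthotguhor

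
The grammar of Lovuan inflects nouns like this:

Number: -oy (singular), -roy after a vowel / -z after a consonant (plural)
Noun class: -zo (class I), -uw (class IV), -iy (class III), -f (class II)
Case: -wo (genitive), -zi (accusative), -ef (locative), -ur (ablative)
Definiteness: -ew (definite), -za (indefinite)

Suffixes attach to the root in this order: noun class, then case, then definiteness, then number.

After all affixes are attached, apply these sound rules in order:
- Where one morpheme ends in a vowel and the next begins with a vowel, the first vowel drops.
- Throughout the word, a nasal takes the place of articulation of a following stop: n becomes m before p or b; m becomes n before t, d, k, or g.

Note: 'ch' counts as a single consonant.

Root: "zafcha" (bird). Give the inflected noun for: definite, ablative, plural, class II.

Attach noun class class II -f → zafchaf.
Attach case ablative -ur → zafchafur.
Attach definiteness definite -ew → zafchafurew.
Attach number plural -z (after consonant 'w') → zafchafurewz.
Vowel deletion: no change.
Nasal assimilation: no change.

zafchafurewz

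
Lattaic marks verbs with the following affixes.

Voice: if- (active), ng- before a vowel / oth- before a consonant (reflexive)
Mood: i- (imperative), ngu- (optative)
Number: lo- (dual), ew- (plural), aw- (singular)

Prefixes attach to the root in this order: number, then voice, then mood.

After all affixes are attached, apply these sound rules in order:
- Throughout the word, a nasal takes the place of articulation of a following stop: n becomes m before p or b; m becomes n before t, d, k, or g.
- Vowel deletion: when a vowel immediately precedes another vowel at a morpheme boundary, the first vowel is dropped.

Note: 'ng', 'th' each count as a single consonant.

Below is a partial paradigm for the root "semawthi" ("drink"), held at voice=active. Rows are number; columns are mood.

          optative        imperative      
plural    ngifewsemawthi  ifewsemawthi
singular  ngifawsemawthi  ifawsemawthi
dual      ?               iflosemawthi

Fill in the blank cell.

ngiflosemawthi

Attach number dual lo- → losemawthi.
Attach voice active if- → iflosemawthi.
Attach mood optative ngu- → nguiflosemawthi.
Nasal assimilation: no change.
Apply vowel deletion: nguiflosemawthi → ngiflosemawthi.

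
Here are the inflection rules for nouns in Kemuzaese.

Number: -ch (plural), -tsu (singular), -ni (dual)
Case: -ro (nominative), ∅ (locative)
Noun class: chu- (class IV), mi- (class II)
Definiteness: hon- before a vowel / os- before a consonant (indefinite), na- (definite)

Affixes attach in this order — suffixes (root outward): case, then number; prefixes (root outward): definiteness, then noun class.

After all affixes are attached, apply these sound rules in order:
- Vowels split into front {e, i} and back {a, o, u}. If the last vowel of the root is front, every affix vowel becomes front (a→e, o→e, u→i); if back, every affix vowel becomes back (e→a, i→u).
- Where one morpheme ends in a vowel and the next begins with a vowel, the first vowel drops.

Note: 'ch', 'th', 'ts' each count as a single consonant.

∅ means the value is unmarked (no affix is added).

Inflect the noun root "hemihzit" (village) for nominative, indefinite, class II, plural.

Attach case nominative -ro → hemihzitro.
Attach definiteness indefinite os- (before consonant 'h') → oshemihzitro.
Attach number plural -ch → oshemihzitroch.
Attach noun class class II mi- → mioshemihzitroch.
Apply vowel harmony: mioshemihzitroch → mieshemihzitrech.
Apply vowel deletion: mieshemihzitrech → meshemihzitrech.

meshemihzitrech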